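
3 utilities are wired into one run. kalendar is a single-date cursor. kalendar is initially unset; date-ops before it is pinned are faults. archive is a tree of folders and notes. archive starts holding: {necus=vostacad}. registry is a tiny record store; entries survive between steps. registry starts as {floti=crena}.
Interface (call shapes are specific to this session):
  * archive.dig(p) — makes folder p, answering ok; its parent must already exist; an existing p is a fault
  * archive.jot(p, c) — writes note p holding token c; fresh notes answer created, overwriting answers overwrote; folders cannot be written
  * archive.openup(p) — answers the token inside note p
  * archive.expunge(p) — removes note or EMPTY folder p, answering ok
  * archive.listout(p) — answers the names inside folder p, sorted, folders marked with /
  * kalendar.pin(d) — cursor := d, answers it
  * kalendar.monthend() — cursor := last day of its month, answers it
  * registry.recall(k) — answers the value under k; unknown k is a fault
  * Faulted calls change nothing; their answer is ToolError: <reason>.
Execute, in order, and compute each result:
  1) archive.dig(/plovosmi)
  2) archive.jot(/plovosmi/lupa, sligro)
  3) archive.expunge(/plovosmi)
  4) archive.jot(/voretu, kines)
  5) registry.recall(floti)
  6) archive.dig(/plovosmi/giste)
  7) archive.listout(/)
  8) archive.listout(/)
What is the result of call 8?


Answer: [necus, plovosmi/, voretu]

Derivation:
% dig p→/plovosmi
  ok
% jot p→/plovosmi/lupa c→sligro
  created
% expunge p→/plovosmi
  ToolError: not empty
% jot p→/voretu c→kines
  created
% recall k→floti
  crena
% dig p→/plovosmi/giste
  ok
% listout p→/
  [necus, plovosmi/, voretu]
% listout p→/
  [necus, plovosmi/, voretu]


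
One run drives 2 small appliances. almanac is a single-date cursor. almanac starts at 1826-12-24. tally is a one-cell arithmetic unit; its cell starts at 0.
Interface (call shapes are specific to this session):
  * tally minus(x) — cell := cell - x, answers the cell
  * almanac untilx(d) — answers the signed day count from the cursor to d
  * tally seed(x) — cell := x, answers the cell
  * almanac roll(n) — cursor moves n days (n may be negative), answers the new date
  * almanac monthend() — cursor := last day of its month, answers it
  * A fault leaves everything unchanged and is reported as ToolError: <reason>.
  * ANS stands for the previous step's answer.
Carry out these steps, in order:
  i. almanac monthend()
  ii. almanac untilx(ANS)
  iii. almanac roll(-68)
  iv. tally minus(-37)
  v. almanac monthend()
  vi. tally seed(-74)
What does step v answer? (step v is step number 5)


Answer: 1826-10-31

Derivation:
;; almanac monthend() => 1826-12-31
;; almanac untilx(ANS) => 0
;; almanac roll(-68) => 1826-10-24
;; tally minus(-37) => 37
;; almanac monthend() => 1826-10-31
;; tally seed(-74) => -74


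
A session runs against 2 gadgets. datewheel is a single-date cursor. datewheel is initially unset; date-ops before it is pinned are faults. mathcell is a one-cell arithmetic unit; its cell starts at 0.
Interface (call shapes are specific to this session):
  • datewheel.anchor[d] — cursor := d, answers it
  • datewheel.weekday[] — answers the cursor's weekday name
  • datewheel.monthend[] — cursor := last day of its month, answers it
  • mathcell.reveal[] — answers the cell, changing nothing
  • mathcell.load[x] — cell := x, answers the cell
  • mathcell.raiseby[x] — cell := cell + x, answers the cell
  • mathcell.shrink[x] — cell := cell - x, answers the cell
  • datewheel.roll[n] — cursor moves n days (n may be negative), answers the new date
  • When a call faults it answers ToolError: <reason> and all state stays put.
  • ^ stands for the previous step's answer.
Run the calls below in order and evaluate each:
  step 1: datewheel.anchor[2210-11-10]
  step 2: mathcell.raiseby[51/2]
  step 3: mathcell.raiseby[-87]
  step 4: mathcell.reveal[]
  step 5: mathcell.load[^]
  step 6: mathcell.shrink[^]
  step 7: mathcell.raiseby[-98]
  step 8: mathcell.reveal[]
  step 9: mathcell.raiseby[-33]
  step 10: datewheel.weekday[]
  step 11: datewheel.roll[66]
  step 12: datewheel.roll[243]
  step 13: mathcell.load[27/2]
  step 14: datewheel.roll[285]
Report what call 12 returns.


Answer: 2211-09-15

Derivation:
-> datewheel.anchor(d=2210-11-10)
<- 2210-11-10
-> mathcell.raiseby(x=51/2)
<- 51/2
-> mathcell.raiseby(x=-87)
<- -123/2
-> mathcell.reveal()
<- -123/2
-> mathcell.load(x=^)
<- -123/2
-> mathcell.shrink(x=^)
<- 0
-> mathcell.raiseby(x=-98)
<- -98
-> mathcell.reveal()
<- -98
-> mathcell.raiseby(x=-33)
<- -131
-> datewheel.weekday()
<- Saturday
-> datewheel.roll(n=66)
<- 2211-01-15
-> datewheel.roll(n=243)
<- 2211-09-15
-> mathcell.load(x=27/2)
<- 27/2
-> datewheel.roll(n=285)
<- 2212-06-26


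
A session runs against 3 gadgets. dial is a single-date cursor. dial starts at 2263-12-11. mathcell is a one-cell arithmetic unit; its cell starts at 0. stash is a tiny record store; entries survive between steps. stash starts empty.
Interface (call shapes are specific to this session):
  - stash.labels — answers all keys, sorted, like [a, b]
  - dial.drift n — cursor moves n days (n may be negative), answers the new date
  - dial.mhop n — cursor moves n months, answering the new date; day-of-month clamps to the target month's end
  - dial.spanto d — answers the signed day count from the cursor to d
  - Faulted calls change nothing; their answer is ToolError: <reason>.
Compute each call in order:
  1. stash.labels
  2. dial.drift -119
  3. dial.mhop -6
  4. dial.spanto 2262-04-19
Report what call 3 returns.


// stash.labels() -> []
// dial.drift(n: -119) -> 2263-08-14
// dial.mhop(n: -6) -> 2263-02-14
// dial.spanto(d: 2262-04-19) -> -301

Answer: 2263-02-14


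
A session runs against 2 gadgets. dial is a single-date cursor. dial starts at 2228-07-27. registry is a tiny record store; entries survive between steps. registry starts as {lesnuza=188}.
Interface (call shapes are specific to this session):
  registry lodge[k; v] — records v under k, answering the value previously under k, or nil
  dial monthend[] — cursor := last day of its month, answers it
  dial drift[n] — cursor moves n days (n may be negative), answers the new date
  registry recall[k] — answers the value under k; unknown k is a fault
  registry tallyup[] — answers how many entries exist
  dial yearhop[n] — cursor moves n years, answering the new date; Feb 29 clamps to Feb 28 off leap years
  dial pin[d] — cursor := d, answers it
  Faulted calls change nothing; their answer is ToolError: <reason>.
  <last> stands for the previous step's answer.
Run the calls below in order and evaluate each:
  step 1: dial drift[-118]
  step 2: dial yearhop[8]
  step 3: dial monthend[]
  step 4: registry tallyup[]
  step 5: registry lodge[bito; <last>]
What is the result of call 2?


Answer: 2236-03-31

Derivation:
Invoking dial drift(n=-118), — result: 2228-03-31.
Then dial yearhop(n=8), yielding 2236-03-31.
I try dial monthend: 2236-03-31.
Now I run registry tallyup(), which returns 1.
Using registry lodge(k=bito, v=<last>): nil.


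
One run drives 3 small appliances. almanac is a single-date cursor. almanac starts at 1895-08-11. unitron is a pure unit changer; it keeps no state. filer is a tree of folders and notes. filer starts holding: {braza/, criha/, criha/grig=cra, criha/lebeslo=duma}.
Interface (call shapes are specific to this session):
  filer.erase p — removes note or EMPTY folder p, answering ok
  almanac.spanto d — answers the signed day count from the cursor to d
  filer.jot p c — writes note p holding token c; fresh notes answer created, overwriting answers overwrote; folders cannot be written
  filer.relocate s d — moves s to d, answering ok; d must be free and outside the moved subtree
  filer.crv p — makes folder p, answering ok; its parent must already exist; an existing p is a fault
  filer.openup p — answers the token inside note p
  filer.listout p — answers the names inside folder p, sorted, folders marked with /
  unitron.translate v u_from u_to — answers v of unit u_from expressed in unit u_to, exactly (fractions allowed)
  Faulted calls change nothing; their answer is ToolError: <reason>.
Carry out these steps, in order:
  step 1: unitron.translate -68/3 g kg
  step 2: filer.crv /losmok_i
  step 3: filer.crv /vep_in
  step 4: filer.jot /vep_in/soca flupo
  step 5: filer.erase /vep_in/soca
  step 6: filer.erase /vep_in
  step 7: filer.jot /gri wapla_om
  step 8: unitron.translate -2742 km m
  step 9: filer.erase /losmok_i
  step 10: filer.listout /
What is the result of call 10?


Answer: [braza/, criha/, gri]

Derivation:
-- translate(v=-68/3, u_from=g, u_to=kg) == -17/750
-- crv(p=/losmok_i) == ok
-- crv(p=/vep_in) == ok
-- jot(p=/vep_in/soca, c=flupo) == created
-- erase(p=/vep_in/soca) == ok
-- erase(p=/vep_in) == ok
-- jot(p=/gri, c=wapla_om) == created
-- translate(v=-2742, u_from=km, u_to=m) == -2742000
-- erase(p=/losmok_i) == ok
-- listout(p=/) == [braza/, criha/, gri]


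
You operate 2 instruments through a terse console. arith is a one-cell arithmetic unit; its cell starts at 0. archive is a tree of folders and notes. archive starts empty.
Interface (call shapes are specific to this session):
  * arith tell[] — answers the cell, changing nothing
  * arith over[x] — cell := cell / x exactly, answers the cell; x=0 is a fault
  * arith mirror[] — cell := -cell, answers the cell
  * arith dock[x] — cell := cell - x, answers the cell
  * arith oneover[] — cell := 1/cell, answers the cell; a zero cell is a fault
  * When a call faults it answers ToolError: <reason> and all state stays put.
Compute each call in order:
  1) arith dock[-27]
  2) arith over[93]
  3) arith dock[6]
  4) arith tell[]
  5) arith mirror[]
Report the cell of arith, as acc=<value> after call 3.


>> arith dock(x: -27)
<< 27
>> arith over(x: 93)
<< 9/31
>> arith dock(x: 6)
<< -177/31
>> arith tell()
<< -177/31
>> arith mirror()
<< 177/31

Answer: acc=-177/31


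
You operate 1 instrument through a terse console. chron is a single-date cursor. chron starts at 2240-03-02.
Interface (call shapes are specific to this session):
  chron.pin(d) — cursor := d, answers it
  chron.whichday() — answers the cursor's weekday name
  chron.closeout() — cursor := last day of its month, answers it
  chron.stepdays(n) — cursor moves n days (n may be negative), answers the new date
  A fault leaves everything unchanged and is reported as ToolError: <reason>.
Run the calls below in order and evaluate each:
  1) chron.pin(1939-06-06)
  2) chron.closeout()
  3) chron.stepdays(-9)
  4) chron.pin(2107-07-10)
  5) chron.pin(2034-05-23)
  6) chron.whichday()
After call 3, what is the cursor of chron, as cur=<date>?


Answer: cur=1939-06-21

Derivation:
Using pin(1939-06-06), yielding 1939-06-06.
I use closeout, yielding 1939-06-30.
Now I run stepdays(-9), and observe 1939-06-21.
I invoke pin(2107-07-10), and see 2107-07-10.
I try pin(2034-05-23), — result: 2034-05-23.
Then whichday, and observe Tuesday.


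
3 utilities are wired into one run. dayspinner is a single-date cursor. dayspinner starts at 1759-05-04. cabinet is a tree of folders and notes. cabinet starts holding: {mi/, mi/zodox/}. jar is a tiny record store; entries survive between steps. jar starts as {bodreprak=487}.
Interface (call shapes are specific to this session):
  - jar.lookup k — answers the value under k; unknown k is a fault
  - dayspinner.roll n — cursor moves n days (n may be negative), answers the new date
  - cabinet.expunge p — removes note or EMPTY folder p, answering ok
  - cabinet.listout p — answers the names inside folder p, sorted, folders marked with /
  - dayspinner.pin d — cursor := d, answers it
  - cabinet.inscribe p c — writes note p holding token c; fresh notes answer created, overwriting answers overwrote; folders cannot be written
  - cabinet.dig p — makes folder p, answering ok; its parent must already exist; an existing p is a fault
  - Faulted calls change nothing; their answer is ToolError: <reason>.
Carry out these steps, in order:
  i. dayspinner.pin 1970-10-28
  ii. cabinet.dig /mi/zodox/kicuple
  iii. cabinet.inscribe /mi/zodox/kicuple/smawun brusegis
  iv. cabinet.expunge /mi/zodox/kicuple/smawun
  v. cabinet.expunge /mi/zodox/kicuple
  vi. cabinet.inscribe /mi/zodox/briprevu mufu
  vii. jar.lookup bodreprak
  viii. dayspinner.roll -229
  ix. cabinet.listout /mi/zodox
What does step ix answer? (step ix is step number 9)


Answer: [briprevu]

Derivation:
CALL pin[d='1970-10-28']
RET  1970-10-28
CALL dig[p='/mi/zodox/kicuple']
RET  ok
CALL inscribe[p='/mi/zodox/kicuple/smawun'; c='brusegis']
RET  created
CALL expunge[p='/mi/zodox/kicuple/smawun']
RET  ok
CALL expunge[p='/mi/zodox/kicuple']
RET  ok
CALL inscribe[p='/mi/zodox/briprevu'; c='mufu']
RET  created
CALL lookup[k='bodreprak']
RET  487
CALL roll[n='-229']
RET  1970-03-13
CALL listout[p='/mi/zodox']
RET  [briprevu]


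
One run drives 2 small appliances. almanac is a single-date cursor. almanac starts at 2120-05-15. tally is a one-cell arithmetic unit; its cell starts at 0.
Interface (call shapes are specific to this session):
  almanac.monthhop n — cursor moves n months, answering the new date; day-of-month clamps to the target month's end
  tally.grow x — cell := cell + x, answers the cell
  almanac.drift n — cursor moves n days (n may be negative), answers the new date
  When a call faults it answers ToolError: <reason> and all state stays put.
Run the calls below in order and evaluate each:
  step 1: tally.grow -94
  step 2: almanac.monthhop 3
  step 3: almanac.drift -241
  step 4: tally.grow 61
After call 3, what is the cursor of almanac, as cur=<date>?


Answer: cur=2119-12-18

Derivation:
> grow x='-94'
  -94
> monthhop n='3'
  2120-08-15
> drift n='-241'
  2119-12-18
> grow x='61'
  -33


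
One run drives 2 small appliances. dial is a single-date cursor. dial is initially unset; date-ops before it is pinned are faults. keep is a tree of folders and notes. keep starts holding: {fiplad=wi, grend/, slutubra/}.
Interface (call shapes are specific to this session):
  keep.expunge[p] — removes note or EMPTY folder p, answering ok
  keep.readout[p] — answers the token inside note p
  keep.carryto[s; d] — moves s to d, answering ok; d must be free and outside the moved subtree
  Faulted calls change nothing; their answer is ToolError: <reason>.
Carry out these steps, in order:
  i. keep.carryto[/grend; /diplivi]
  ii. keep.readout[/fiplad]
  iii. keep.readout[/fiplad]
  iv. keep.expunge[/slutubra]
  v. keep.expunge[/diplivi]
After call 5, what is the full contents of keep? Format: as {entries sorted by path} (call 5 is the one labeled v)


CALL carryto[/grend; /diplivi]
RET  ok
CALL readout[/fiplad]
RET  wi
CALL readout[/fiplad]
RET  wi
CALL expunge[/slutubra]
RET  ok
CALL expunge[/diplivi]
RET  ok

Answer: {fiplad=wi}


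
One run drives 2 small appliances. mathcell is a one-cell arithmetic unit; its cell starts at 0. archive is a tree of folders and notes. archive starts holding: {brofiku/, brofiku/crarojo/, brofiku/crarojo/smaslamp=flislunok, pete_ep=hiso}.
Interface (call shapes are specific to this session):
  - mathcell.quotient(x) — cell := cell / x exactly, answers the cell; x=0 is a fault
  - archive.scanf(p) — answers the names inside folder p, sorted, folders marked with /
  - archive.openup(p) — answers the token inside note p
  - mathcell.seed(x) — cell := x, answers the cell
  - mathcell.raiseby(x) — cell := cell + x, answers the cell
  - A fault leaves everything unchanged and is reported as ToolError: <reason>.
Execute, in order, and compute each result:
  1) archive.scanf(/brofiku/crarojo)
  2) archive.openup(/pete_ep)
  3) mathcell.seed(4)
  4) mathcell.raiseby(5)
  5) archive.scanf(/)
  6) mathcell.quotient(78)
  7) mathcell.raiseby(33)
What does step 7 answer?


I use archive.scanf using p='/brofiku/crarojo', yielding [smaslamp].
I try archive.openup using p='/pete_ep': hiso.
Using mathcell.seed using x='4', which returns 4.
I use mathcell.raiseby using x='5', giving 9.
Using archive.scanf using p='/', and see [brofiku/, pete_ep].
Calling mathcell.quotient using x='78', and see 3/26.
I run mathcell.raiseby using x='33', and get 861/26.

Answer: 861/26


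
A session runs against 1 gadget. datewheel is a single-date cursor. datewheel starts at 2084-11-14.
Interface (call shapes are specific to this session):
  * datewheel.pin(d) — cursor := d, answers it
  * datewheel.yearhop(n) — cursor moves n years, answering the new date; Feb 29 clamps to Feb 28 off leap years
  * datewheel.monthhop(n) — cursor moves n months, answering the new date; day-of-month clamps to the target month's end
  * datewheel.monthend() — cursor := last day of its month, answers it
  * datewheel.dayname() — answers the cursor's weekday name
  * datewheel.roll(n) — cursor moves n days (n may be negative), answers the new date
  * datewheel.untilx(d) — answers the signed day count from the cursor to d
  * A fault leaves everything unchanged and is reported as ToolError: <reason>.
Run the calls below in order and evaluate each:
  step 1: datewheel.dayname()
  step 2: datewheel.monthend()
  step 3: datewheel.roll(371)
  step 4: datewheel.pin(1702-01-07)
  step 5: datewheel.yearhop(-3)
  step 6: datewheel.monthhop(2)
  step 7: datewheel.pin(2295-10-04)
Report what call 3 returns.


Step: datewheel.dayname[]
Result: Tuesday
Step: datewheel.monthend[]
Result: 2084-11-30
Step: datewheel.roll[n→371]
Result: 2085-12-06
Step: datewheel.pin[d→1702-01-07]
Result: 1702-01-07
Step: datewheel.yearhop[n→-3]
Result: 1699-01-07
Step: datewheel.monthhop[n→2]
Result: 1699-03-07
Step: datewheel.pin[d→2295-10-04]
Result: 2295-10-04

Answer: 2085-12-06


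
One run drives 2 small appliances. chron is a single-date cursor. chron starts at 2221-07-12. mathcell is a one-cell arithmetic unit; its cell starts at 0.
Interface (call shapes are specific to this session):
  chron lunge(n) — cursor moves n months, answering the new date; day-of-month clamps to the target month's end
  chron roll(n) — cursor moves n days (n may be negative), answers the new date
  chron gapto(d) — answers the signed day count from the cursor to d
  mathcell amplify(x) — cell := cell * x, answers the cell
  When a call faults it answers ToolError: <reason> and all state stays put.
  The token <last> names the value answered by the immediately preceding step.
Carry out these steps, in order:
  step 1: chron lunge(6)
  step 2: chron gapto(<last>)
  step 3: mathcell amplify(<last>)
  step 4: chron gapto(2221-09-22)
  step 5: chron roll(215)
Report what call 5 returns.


Do: chron lunge[n: 6]
See: 2222-01-12
Do: chron gapto[d: <last>]
See: 0
Do: mathcell amplify[x: <last>]
See: 0
Do: chron gapto[d: 2221-09-22]
See: -112
Do: chron roll[n: 215]
See: 2222-08-15

Answer: 2222-08-15


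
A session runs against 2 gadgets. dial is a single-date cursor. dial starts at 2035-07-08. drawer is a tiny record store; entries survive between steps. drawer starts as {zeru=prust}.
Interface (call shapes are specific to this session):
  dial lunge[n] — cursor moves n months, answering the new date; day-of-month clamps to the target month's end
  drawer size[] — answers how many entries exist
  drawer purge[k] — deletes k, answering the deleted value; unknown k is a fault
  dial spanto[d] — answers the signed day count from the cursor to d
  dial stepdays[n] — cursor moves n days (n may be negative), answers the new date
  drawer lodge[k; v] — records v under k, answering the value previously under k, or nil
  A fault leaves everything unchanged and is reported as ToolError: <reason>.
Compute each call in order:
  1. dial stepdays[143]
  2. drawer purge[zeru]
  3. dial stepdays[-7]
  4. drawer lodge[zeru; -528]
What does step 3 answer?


// dial stepdays(n: 143) -> 2035-11-28
// drawer purge(k: zeru) -> prust
// dial stepdays(n: -7) -> 2035-11-21
// drawer lodge(k: zeru, v: -528) -> nil

Answer: 2035-11-21


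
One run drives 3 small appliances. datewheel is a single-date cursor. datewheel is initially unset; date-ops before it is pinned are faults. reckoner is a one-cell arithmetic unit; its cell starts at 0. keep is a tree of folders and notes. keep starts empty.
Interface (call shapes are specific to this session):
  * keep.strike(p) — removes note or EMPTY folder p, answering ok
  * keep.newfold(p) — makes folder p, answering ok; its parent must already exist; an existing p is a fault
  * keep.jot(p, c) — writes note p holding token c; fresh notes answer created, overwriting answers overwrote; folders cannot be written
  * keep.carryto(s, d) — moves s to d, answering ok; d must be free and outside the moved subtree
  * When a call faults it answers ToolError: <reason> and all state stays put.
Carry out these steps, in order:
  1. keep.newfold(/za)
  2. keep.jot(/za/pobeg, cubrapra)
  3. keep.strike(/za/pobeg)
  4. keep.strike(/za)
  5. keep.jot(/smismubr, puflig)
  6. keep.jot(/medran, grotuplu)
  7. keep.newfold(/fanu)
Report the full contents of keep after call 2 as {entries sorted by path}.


Now I run newfold passing p: /za: ok.
I run jot passing p: /za/pobeg, c: cubrapra, — result: created.
Then strike passing p: /za/pobeg, → ok.
I invoke strike passing p: /za, and see ok.
Calling jot passing p: /smismubr, c: puflig, and see created.
I call jot passing p: /medran, c: grotuplu, and get created.
Invoking newfold passing p: /fanu, yielding ok.

Answer: {za/, za/pobeg=cubrapra}


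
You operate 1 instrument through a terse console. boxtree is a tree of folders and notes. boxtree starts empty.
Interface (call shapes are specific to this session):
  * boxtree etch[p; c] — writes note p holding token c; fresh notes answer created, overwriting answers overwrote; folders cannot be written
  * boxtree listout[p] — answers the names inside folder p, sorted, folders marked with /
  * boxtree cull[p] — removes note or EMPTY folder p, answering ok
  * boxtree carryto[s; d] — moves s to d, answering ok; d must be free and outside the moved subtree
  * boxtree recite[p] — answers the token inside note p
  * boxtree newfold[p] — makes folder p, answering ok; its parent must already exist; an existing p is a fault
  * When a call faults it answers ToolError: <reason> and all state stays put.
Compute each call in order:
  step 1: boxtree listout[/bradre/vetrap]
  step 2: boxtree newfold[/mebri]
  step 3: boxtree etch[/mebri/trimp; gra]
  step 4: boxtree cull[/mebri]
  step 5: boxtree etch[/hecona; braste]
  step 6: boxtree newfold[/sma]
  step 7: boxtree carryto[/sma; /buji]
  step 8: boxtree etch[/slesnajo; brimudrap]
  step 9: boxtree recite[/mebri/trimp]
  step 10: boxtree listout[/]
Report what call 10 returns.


Now I run boxtree listout passing /bradre/vetrap: ToolError: not found.
I use boxtree newfold passing /mebri, — result: ok.
I run boxtree etch passing /mebri/trimp, gra: created.
I try boxtree cull passing /mebri, giving ToolError: not empty.
Invoking boxtree etch passing /hecona, braste, and observe created.
I invoke boxtree newfold passing /sma, which returns ok.
I run boxtree carryto passing /sma, /buji, and get ok.
Using boxtree etch passing /slesnajo, brimudrap, which returns created.
Calling boxtree recite passing /mebri/trimp, yielding gra.
I use boxtree listout passing /: [buji/, hecona, mebri/, slesnajo].

Answer: [buji/, hecona, mebri/, slesnajo]


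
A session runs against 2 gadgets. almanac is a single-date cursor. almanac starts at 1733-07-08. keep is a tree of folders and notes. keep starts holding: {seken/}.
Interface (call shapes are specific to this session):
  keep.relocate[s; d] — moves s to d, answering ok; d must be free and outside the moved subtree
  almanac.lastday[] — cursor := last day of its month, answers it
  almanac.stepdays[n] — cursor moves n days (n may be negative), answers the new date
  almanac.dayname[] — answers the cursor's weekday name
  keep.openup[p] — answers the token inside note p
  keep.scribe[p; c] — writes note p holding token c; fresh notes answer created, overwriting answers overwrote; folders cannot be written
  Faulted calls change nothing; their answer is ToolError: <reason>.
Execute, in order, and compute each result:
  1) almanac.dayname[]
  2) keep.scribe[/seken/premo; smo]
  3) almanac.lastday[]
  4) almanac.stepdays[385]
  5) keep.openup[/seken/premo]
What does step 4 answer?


Next I call dayname(), — result: Wednesday.
Calling scribe on p=/seken/premo, c=smo, — result: created.
I invoke lastday(), and see 1733-07-31.
I call stepdays on n=385, yielding 1734-08-20.
I invoke openup on p=/seken/premo, and observe smo.

Answer: 1734-08-20


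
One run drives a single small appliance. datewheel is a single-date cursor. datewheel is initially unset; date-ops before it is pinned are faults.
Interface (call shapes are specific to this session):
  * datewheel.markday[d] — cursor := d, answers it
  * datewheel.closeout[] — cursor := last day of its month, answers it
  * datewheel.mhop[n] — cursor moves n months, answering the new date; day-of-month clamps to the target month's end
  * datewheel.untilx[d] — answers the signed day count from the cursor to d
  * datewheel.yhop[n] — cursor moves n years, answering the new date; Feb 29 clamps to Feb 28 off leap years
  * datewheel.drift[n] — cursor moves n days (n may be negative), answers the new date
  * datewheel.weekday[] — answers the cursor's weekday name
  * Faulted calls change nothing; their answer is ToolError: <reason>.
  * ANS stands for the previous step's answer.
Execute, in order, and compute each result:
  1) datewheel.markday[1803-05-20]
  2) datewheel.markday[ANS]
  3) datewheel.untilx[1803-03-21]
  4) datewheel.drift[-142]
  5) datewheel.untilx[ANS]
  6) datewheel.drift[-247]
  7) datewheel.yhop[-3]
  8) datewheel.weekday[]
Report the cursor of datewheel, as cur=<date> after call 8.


% markday(d: 1803-05-20) => 1803-05-20
% markday(d: ANS) => 1803-05-20
% untilx(d: 1803-03-21) => -60
% drift(n: -142) => 1802-12-29
% untilx(d: ANS) => 0
% drift(n: -247) => 1802-04-26
% yhop(n: -3) => 1799-04-26
% weekday() => Friday

Answer: cur=1799-04-26


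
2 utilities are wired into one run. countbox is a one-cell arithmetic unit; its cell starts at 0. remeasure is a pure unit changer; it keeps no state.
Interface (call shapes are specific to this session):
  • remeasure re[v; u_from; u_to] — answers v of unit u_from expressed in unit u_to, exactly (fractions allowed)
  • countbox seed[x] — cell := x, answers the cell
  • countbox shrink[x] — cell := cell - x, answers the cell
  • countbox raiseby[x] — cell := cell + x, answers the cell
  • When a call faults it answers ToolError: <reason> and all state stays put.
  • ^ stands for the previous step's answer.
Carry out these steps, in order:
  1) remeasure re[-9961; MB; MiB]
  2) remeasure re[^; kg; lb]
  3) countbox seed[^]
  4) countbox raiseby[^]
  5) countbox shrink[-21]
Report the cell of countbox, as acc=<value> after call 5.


-- remeasure re(v='-9961', u_from='MB', u_to='MiB') -> -155640625/16384
-- remeasure re(v='^', u_from='kg', u_to='lb') -> -8685302734375/414713024
-- countbox seed(x='^') -> -8685302734375/414713024
-- countbox raiseby(x='^') -> -8685302734375/207356512
-- countbox shrink(x='-21') -> -8680948247623/207356512

Answer: acc=-8680948247623/207356512


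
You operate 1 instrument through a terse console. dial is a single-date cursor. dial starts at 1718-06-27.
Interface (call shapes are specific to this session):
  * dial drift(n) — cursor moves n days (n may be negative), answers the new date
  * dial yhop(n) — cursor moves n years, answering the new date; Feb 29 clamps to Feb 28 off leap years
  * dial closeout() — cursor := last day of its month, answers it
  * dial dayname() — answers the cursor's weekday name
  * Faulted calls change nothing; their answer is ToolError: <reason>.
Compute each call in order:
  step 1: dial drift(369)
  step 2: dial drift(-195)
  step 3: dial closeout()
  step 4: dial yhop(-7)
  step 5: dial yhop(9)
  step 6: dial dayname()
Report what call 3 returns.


% 1. dial drift(369) ~> 1719-07-01
% 2. dial drift(-195) ~> 1718-12-18
% 3. dial closeout() ~> 1718-12-31
% 4. dial yhop(-7) ~> 1711-12-31
% 5. dial yhop(9) ~> 1720-12-31
% 6. dial dayname() ~> Tuesday

Answer: 1718-12-31


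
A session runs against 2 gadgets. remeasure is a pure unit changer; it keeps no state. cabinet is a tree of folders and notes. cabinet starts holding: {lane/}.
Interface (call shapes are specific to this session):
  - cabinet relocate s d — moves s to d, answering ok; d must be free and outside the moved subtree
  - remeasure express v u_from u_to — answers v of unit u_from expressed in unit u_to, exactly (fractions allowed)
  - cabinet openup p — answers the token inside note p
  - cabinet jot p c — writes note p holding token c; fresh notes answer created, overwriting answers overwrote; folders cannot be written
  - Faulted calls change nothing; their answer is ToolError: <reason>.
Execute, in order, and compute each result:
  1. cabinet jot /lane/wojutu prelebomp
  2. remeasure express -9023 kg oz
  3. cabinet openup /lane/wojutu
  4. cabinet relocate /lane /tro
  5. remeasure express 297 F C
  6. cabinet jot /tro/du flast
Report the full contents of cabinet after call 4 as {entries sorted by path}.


Answer: {tro/, tro/wojutu=prelebomp}

Derivation:
==> cabinet jot(/lane/wojutu, prelebomp)
<== created
==> remeasure express(-9023, kg, oz)
<== -2062400000000/6479891
==> cabinet openup(/lane/wojutu)
<== prelebomp
==> cabinet relocate(/lane, /tro)
<== ok
==> remeasure express(297, F, C)
<== 1325/9
==> cabinet jot(/tro/du, flast)
<== created


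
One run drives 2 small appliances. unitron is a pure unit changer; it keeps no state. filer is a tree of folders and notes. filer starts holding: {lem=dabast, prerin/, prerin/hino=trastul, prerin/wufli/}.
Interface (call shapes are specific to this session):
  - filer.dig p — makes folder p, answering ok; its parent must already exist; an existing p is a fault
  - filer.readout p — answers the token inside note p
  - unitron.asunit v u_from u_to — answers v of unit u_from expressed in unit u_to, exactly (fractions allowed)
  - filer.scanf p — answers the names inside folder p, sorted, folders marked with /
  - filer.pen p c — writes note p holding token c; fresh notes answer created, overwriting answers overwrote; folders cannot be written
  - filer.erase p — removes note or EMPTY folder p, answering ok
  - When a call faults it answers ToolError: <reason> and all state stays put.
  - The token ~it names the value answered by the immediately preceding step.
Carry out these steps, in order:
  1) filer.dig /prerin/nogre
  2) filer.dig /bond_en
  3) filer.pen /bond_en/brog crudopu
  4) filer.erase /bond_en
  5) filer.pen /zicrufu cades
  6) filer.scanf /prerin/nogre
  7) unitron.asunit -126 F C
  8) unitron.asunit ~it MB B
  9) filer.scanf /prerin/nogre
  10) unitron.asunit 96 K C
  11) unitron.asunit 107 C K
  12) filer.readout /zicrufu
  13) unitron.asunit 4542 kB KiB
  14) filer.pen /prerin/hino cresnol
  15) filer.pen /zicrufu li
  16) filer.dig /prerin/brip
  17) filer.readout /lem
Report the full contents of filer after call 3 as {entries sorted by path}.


Answer: {bond_en/, bond_en/brog=crudopu, lem=dabast, prerin/, prerin/hino=trastul, prerin/nogre/, prerin/wufli/}

Derivation:
[in] dig p→/prerin/nogre
= ok
[in] dig p→/bond_en
= ok
[in] pen p→/bond_en/brog c→crudopu
= created
[in] erase p→/bond_en
= ToolError: not empty
[in] pen p→/zicrufu c→cades
= created
[in] scanf p→/prerin/nogre
= []
[in] asunit v→-126 u_from→F u_to→C
= -790/9
[in] asunit v→~it u_from→MB u_to→B
= -790000000/9
[in] scanf p→/prerin/nogre
= []
[in] asunit v→96 u_from→K u_to→C
= -3543/20
[in] asunit v→107 u_from→C u_to→K
= 7603/20
[in] readout p→/zicrufu
= cades
[in] asunit v→4542 u_from→kB u_to→KiB
= 283875/64
[in] pen p→/prerin/hino c→cresnol
= overwrote
[in] pen p→/zicrufu c→li
= overwrote
[in] dig p→/prerin/brip
= ok
[in] readout p→/lem
= dabast


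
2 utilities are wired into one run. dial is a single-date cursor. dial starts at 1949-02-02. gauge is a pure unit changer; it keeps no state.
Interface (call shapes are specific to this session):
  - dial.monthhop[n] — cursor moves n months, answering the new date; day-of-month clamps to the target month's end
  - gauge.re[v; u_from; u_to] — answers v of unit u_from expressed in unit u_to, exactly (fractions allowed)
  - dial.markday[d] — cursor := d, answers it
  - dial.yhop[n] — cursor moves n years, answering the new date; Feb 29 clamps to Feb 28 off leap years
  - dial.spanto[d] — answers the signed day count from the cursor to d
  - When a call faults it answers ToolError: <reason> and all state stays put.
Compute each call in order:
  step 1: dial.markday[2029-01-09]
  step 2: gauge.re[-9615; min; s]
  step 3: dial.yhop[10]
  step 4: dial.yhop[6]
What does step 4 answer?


Answer: 2045-01-09

Derivation:
Step: markday[d=2029-01-09]
Result: 2029-01-09
Step: re[v=-9615; u_from=min; u_to=s]
Result: -576900
Step: yhop[n=10]
Result: 2039-01-09
Step: yhop[n=6]
Result: 2045-01-09


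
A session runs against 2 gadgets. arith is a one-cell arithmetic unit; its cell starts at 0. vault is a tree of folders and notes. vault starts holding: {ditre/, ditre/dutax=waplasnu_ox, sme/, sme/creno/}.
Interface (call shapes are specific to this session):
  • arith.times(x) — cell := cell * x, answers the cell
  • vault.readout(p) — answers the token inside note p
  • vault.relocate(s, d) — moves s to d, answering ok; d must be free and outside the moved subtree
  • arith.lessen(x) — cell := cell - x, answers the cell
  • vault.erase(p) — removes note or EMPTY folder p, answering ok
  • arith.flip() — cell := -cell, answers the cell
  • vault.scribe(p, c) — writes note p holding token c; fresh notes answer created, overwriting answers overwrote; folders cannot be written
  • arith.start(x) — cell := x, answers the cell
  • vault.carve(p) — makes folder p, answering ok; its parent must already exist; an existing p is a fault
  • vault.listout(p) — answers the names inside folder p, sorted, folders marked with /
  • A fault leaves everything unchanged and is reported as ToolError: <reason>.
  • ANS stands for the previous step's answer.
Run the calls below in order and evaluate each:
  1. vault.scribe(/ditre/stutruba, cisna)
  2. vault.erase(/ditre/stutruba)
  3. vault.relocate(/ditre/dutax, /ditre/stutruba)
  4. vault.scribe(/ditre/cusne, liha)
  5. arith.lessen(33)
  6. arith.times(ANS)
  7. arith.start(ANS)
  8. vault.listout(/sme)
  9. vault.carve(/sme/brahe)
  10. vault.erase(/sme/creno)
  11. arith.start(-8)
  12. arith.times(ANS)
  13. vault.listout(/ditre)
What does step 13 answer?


Answer: [cusne, stutruba]

Derivation:
-> vault.scribe(p=/ditre/stutruba, c=cisna)
<- created
-> vault.erase(p=/ditre/stutruba)
<- ok
-> vault.relocate(s=/ditre/dutax, d=/ditre/stutruba)
<- ok
-> vault.scribe(p=/ditre/cusne, c=liha)
<- created
-> arith.lessen(x=33)
<- -33
-> arith.times(x=ANS)
<- 1089
-> arith.start(x=ANS)
<- 1089
-> vault.listout(p=/sme)
<- [creno/]
-> vault.carve(p=/sme/brahe)
<- ok
-> vault.erase(p=/sme/creno)
<- ok
-> arith.start(x=-8)
<- -8
-> arith.times(x=ANS)
<- 64
-> vault.listout(p=/ditre)
<- [cusne, stutruba]


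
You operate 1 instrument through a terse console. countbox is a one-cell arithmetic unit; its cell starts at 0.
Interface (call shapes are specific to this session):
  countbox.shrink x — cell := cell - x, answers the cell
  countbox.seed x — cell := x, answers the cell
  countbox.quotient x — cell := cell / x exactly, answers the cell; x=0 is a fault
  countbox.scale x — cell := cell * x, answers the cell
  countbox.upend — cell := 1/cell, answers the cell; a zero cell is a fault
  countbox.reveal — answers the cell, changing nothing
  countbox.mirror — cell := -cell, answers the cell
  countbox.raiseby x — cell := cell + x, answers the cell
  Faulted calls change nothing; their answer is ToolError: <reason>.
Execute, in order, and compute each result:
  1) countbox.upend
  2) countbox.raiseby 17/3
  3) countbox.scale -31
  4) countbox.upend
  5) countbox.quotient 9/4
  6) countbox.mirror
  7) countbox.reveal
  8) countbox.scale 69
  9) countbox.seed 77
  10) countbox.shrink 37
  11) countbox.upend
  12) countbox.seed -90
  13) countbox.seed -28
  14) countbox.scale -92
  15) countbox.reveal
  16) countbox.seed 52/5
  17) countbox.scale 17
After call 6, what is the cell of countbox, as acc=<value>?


[in] upend
= ToolError: reciprocal of zero
[in] raiseby x: 17/3
= 17/3
[in] scale x: -31
= -527/3
[in] upend
= -3/527
[in] quotient x: 9/4
= -4/1581
[in] mirror
= 4/1581
[in] reveal
= 4/1581
[in] scale x: 69
= 92/527
[in] seed x: 77
= 77
[in] shrink x: 37
= 40
[in] upend
= 1/40
[in] seed x: -90
= -90
[in] seed x: -28
= -28
[in] scale x: -92
= 2576
[in] reveal
= 2576
[in] seed x: 52/5
= 52/5
[in] scale x: 17
= 884/5

Answer: acc=4/1581


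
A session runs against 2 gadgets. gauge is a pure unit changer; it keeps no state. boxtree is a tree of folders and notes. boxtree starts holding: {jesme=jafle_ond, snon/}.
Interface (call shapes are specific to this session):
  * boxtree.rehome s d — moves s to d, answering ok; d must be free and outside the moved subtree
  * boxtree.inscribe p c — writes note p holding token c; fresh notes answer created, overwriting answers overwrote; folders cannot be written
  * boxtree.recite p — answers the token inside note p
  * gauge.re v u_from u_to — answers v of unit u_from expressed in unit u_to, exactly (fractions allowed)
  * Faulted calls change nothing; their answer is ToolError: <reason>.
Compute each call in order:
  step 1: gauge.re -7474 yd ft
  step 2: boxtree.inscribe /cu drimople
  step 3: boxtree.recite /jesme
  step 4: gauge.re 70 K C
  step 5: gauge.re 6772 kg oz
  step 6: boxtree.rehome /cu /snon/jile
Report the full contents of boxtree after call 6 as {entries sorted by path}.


Next I call gauge.re using v='-7474', u_from='yd', u_to='ft', yielding -22422.
Using boxtree.inscribe using p='/cu', c='drimople', → created.
I run boxtree.recite using p='/jesme', → jafle_ond.
I use gauge.re using v='70', u_from='K', u_to='C', and observe -4063/20.
Then gauge.re using v='6772', u_from='kg', u_to='oz', → 10835200000000/45359237.
Next I call boxtree.rehome using s='/cu', d='/snon/jile', and see ok.

Answer: {jesme=jafle_ond, snon/, snon/jile=drimople}


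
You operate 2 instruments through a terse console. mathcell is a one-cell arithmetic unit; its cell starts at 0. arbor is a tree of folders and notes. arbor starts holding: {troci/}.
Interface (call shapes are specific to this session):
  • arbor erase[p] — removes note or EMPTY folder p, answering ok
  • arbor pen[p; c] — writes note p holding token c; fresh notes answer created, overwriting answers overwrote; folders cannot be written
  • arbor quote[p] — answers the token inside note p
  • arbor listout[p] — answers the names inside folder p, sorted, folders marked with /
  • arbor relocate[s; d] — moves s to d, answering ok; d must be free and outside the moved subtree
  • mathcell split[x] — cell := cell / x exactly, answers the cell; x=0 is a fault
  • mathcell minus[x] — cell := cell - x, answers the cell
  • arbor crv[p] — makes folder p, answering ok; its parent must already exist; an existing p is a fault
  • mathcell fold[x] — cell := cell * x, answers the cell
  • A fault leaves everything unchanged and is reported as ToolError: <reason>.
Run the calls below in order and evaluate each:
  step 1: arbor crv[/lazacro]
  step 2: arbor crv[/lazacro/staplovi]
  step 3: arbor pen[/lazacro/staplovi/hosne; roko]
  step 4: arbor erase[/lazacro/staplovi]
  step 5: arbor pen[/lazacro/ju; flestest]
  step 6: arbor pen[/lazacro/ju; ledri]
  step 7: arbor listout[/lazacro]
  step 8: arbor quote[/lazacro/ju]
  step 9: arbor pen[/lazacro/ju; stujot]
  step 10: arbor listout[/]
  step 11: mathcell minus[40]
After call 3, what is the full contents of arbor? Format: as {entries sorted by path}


Answer: {lazacro/, lazacro/staplovi/, lazacro/staplovi/hosne=roko, troci/}

Derivation:
Do: arbor crv[p=/lazacro]
See: ok
Do: arbor crv[p=/lazacro/staplovi]
See: ok
Do: arbor pen[p=/lazacro/staplovi/hosne; c=roko]
See: created
Do: arbor erase[p=/lazacro/staplovi]
See: ToolError: not empty
Do: arbor pen[p=/lazacro/ju; c=flestest]
See: created
Do: arbor pen[p=/lazacro/ju; c=ledri]
See: overwrote
Do: arbor listout[p=/lazacro]
See: [ju, staplovi/]
Do: arbor quote[p=/lazacro/ju]
See: ledri
Do: arbor pen[p=/lazacro/ju; c=stujot]
See: overwrote
Do: arbor listout[p=/]
See: [lazacro/, troci/]
Do: mathcell minus[x=40]
See: -40
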